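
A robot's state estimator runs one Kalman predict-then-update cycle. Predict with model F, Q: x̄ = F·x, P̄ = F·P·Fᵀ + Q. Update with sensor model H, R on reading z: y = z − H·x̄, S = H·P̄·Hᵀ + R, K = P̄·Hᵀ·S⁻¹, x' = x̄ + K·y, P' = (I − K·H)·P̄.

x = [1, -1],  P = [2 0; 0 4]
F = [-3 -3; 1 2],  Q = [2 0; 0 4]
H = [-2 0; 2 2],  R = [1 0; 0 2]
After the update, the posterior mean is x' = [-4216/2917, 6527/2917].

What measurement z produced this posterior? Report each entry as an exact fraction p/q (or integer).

x̄ = F·x = [0, -1]
P̄ = F·P·Fᵀ + Q = [56 -30; -30 22]
S = H·P̄·Hᵀ + R = [225 -104; -104 74]
K = P̄·Hᵀ·S⁻¹ = [-1440/2917 26/2917; 1388/2917 1320/2917]
x' − x̄ = [-4216/2917, 9444/2917] = K·y
y = (KᵀK)⁻¹·Kᵀ·(x' − x̄) = [3, 4]
z = y + H·x̄ = [3, 4] + [0, -2] = [3, 2]

z = [3, 2]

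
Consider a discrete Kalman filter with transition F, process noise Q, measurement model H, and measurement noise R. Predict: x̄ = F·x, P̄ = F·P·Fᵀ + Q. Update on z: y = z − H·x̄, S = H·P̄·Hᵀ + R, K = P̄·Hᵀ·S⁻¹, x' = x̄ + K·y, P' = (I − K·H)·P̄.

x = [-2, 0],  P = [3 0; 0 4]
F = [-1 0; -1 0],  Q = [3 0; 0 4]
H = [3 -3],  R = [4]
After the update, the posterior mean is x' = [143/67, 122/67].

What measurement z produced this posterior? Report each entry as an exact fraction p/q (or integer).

x̄ = F·x = [2, 2]
P̄ = F·P·Fᵀ + Q = [6 3; 3 7]
S = H·P̄·Hᵀ + R = [67]
K = P̄·Hᵀ·S⁻¹ = [9/67; -12/67]
x' − x̄ = [9/67, -12/67] = K·y
y = (KᵀK)⁻¹·Kᵀ·(x' − x̄) = [1]
z = y + H·x̄ = [1] + [0] = [1]

z = [1]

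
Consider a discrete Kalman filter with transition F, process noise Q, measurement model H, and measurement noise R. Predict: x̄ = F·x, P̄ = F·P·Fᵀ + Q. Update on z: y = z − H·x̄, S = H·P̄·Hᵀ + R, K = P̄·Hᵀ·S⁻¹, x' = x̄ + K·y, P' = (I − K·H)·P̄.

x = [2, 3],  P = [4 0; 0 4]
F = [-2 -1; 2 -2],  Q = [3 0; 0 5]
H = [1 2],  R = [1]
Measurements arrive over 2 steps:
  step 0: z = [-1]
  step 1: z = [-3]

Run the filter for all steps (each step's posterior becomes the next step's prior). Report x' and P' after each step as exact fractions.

step 0: x' = [-13/2, 19/7], P' = [453/20 -113/10; -113/10 206/35]
step 1: x' = [53016/17071, -52527/17071], P' = [154140/17071 -79670/17071; -79670/17071 45394/17071]

step 0: x̄ = F·x = [-7, -2]
step 0: P̄ = F·P·Fᵀ + Q = [23 -8; -8 37]
step 0: y = z − H·x̄ = [10]
step 0: S = H·P̄·Hᵀ + R = [140]
step 0: K = P̄·Hᵀ·S⁻¹ = [1/20; 33/70]
step 0: x' = x̄ + K·y = [-13/2, 19/7]
step 0: P' = (I − K·H)·P̄ = [453/20 -113/10; -113/10 206/35]
step 1: x̄ = F·x = [72/7, -129/7]
step 1: P̄ = F·P·Fᵀ + Q = [380/7 -710/7; -710/7 7334/35]
step 1: y = z − H·x̄ = [165/7]
step 1: S = H·P̄·Hᵀ + R = [17071/35]
step 1: K = P̄·Hᵀ·S⁻¹ = [-5200/17071; 11118/17071]
step 1: x' = x̄ + K·y = [53016/17071, -52527/17071]
step 1: P' = (I − K·H)·P̄ = [154140/17071 -79670/17071; -79670/17071 45394/17071]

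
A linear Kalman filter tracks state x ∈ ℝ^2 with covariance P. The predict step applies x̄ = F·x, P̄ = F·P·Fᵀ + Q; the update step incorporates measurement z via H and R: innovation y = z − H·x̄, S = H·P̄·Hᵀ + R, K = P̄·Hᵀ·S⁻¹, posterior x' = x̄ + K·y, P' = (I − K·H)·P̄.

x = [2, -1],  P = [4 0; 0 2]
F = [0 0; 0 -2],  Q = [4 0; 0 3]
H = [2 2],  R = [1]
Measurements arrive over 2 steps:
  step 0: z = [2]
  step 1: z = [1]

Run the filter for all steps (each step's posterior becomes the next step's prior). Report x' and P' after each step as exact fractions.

step 0: x' = [-16/61, 78/61], P' = [180/61 -176/61; -176/61 187/61]
step 1: x' = [2984/4761, -790/4761], P' = [15140/4761 -14896/4761; -14896/4761 15827/4761]

step 0: x̄ = F·x = [0, 2]
step 0: P̄ = F·P·Fᵀ + Q = [4 0; 0 11]
step 0: y = z − H·x̄ = [-2]
step 0: S = H·P̄·Hᵀ + R = [61]
step 0: K = P̄·Hᵀ·S⁻¹ = [8/61; 22/61]
step 0: x' = x̄ + K·y = [-16/61, 78/61]
step 0: P' = (I − K·H)·P̄ = [180/61 -176/61; -176/61 187/61]
step 1: x̄ = F·x = [0, -156/61]
step 1: P̄ = F·P·Fᵀ + Q = [4 0; 0 931/61]
step 1: y = z − H·x̄ = [373/61]
step 1: S = H·P̄·Hᵀ + R = [4761/61]
step 1: K = P̄·Hᵀ·S⁻¹ = [488/4761; 1862/4761]
step 1: x' = x̄ + K·y = [2984/4761, -790/4761]
step 1: P' = (I − K·H)·P̄ = [15140/4761 -14896/4761; -14896/4761 15827/4761]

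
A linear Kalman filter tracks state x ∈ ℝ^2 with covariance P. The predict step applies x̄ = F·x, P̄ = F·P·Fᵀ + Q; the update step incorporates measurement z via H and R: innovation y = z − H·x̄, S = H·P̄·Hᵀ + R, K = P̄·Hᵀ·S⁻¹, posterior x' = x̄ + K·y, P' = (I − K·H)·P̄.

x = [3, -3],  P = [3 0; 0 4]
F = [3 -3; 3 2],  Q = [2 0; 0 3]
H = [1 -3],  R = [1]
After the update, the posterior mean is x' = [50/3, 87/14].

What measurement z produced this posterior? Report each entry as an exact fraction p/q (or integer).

z = [-2]

x̄ = F·x = [18, 3]
P̄ = F·P·Fᵀ + Q = [65 3; 3 46]
S = H·P̄·Hᵀ + R = [462]
K = P̄·Hᵀ·S⁻¹ = [4/33; -45/154]
x' − x̄ = [-4/3, 45/14] = K·y
y = (KᵀK)⁻¹·Kᵀ·(x' − x̄) = [-11]
z = y + H·x̄ = [-11] + [9] = [-2]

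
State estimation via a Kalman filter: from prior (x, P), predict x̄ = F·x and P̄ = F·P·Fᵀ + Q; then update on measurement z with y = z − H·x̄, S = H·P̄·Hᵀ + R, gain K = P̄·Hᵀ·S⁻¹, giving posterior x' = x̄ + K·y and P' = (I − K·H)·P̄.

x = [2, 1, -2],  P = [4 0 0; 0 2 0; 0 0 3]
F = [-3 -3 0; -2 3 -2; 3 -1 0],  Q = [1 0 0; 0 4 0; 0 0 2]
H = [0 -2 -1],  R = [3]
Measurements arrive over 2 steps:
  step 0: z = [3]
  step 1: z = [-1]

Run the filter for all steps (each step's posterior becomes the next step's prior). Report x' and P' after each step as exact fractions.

step 0: x' = [-285/41, -611/123, 895/123], P' = [2147/41 666/41 -1350/41; 666/41 1250/123 -2290/123; -1350/41 -2290/123 4520/123]
step 1: x' = [653901/151814, 83584/75907, -200231/151814], P' = [49512665/151814 11036919/75907 -44446125/151814; 11036919/75907 5189116/75907 -10299209/75907; -44446125/151814 -10299209/75907 41335079/151814]

step 0: x̄ = F·x = [-9, 3, 5]
step 0: P̄ = F·P·Fᵀ + Q = [55 6 -30; 6 50 -30; -30 -30 40]
step 0: y = z − H·x̄ = [14]
step 0: S = H·P̄·Hᵀ + R = [123]
step 0: K = P̄·Hᵀ·S⁻¹ = [6/41; -70/123; 20/123]
step 0: x' = x̄ + K·y = [-285/41, -611/123, 895/123]
step 0: P' = (I − K·H)·P̄ = [2147/41 666/41 -1350/41; 666/41 1250/123 -2290/123; -1350/41 -2290/123 4520/123]
step 1: x̄ = F·x = [1466/41, -1913/123, -1954/123]
step 1: P̄ = F·P·Fᵀ + Q = [35102/41 -5546/41 -22069/41; -5546/41 26690/123 -698/123; -22069/41 -698/123 47477/123]
step 1: y = z − H·x̄ = [-5903/123]
step 1: S = H·P̄·Hᵀ + R = [151814/123]
step 1: K = P̄·Hᵀ·S⁻¹ = [99483/151814; -26341/75907; -46081/151814]
step 1: x' = x̄ + K·y = [653901/151814, 83584/75907, -200231/151814]
step 1: P' = (I − K·H)·P̄ = [49512665/151814 11036919/75907 -44446125/151814; 11036919/75907 5189116/75907 -10299209/75907; -44446125/151814 -10299209/75907 41335079/151814]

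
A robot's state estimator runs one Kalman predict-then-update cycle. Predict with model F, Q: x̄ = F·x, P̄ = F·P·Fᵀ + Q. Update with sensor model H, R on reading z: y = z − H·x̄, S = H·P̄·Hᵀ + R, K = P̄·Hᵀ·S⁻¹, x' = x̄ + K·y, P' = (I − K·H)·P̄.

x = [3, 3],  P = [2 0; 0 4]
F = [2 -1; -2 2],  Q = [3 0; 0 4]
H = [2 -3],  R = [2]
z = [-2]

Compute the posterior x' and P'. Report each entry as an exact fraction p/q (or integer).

x' = [447/253, 464/253]
P' = [753/253 476/253; 476/253 356/253]

x̄ = F·x = [3, 0]
P̄ = F·P·Fᵀ + Q = [15 -16; -16 28]
y = z − H·x̄ = [-8]
S = H·P̄·Hᵀ + R = [506]
K = P̄·Hᵀ·S⁻¹ = [39/253; -58/253]
x' = x̄ + K·y = [447/253, 464/253]
P' = (I − K·H)·P̄ = [753/253 476/253; 476/253 356/253]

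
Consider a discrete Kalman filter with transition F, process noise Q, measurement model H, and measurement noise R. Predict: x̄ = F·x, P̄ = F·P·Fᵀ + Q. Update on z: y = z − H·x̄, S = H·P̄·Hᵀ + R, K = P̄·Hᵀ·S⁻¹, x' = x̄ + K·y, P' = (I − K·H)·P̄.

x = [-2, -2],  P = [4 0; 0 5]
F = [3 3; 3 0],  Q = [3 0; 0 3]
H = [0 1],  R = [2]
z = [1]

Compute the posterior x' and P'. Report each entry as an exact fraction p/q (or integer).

x̄ = F·x = [-12, -6]
P̄ = F·P·Fᵀ + Q = [84 36; 36 39]
y = z − H·x̄ = [7]
S = H·P̄·Hᵀ + R = [41]
K = P̄·Hᵀ·S⁻¹ = [36/41; 39/41]
x' = x̄ + K·y = [-240/41, 27/41]
P' = (I − K·H)·P̄ = [2148/41 72/41; 72/41 78/41]

x' = [-240/41, 27/41]
P' = [2148/41 72/41; 72/41 78/41]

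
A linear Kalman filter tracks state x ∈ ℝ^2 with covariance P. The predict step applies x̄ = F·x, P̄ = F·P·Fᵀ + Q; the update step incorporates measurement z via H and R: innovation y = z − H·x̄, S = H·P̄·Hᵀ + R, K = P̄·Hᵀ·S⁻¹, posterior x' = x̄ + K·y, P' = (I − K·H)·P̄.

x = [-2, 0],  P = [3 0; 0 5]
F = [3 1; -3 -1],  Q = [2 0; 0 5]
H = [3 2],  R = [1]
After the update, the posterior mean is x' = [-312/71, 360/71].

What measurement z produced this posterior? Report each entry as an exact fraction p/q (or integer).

z = [-3]

x̄ = F·x = [-6, 6]
P̄ = F·P·Fᵀ + Q = [34 -32; -32 37]
S = H·P̄·Hᵀ + R = [71]
K = P̄·Hᵀ·S⁻¹ = [38/71; -22/71]
x' − x̄ = [114/71, -66/71] = K·y
y = (KᵀK)⁻¹·Kᵀ·(x' − x̄) = [3]
z = y + H·x̄ = [3] + [-6] = [-3]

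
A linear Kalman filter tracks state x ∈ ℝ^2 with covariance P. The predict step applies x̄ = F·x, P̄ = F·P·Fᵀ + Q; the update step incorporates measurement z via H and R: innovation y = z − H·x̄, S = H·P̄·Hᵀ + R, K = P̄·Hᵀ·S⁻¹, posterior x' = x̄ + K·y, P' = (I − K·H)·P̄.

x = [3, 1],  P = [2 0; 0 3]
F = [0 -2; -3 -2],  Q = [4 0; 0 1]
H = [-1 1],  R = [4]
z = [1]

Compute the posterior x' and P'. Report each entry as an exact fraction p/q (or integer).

x' = [-94/27, -107/27]
P' = [416/27 400/27; 400/27 476/27]

x̄ = F·x = [-2, -11]
P̄ = F·P·Fᵀ + Q = [16 12; 12 31]
y = z − H·x̄ = [10]
S = H·P̄·Hᵀ + R = [27]
K = P̄·Hᵀ·S⁻¹ = [-4/27; 19/27]
x' = x̄ + K·y = [-94/27, -107/27]
P' = (I − K·H)·P̄ = [416/27 400/27; 400/27 476/27]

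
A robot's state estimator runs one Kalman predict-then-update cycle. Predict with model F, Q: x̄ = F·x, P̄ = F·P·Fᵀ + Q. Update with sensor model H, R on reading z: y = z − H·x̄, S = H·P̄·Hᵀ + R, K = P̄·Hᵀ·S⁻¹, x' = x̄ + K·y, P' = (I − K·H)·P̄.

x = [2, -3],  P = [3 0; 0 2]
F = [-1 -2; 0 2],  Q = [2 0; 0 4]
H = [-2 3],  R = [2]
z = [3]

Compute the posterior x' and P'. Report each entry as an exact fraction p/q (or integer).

x̄ = F·x = [4, -6]
P̄ = F·P·Fᵀ + Q = [13 -8; -8 12]
y = z − H·x̄ = [29]
S = H·P̄·Hᵀ + R = [258]
K = P̄·Hᵀ·S⁻¹ = [-25/129; 26/129]
x' = x̄ + K·y = [-209/129, -20/129]
P' = (I − K·H)·P̄ = [427/129 268/129; 268/129 196/129]

x' = [-209/129, -20/129]
P' = [427/129 268/129; 268/129 196/129]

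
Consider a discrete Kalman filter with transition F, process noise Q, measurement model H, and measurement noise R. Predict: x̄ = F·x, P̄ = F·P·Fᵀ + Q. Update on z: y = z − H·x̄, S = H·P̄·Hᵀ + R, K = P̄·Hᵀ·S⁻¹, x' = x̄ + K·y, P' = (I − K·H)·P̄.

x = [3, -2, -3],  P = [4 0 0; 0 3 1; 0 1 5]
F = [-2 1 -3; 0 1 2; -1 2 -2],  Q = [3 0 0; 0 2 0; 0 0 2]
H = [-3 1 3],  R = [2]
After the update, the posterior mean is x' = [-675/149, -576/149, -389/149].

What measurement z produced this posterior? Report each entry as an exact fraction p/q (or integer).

x̄ = F·x = [1, -8, -1]
P̄ = F·P·Fᵀ + Q = [61 -28 36; -28 29 -12; 36 -12 30]
S = H·P̄·Hᵀ + R = [298]
K = P̄·Hᵀ·S⁻¹ = [-103/298; 77/298; -15/149]
x' − x̄ = [-824/149, 616/149, -240/149] = K·y
y = (KᵀK)⁻¹·Kᵀ·(x' − x̄) = [16]
z = y + H·x̄ = [16] + [-14] = [2]

z = [2]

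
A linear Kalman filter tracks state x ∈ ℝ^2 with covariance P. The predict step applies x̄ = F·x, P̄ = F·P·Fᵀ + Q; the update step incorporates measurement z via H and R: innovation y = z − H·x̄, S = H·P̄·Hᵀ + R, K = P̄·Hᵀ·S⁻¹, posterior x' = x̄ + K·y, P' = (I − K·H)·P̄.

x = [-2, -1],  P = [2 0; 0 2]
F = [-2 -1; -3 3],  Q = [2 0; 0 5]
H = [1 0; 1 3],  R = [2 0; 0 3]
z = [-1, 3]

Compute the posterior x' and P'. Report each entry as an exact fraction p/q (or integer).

x' = [-10/83, 859/830]
P' = [138/83 -45/83; -45/83 421/830]

x̄ = F·x = [5, 3]
P̄ = F·P·Fᵀ + Q = [12 6; 6 41]
y = z − H·x̄ = [-6, -11]
S = H·P̄·Hᵀ + R = [14 30; 30 420]
K = P̄·Hᵀ·S⁻¹ = [69/83 1/83; -45/166 271/830]
x' = x̄ + K·y = [-10/83, 859/830]
P' = (I − K·H)·P̄ = [138/83 -45/83; -45/83 421/830]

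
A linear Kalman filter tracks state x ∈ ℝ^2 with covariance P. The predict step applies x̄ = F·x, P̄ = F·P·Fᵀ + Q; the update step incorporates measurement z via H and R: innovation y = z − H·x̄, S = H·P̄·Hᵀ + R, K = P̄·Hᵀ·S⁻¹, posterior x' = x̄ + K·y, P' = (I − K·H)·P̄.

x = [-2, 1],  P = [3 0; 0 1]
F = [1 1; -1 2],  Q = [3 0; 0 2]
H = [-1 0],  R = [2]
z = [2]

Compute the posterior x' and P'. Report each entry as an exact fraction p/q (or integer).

x̄ = F·x = [-1, 4]
P̄ = F·P·Fᵀ + Q = [7 -1; -1 9]
y = z − H·x̄ = [1]
S = H·P̄·Hᵀ + R = [9]
K = P̄·Hᵀ·S⁻¹ = [-7/9; 1/9]
x' = x̄ + K·y = [-16/9, 37/9]
P' = (I − K·H)·P̄ = [14/9 -2/9; -2/9 80/9]

x' = [-16/9, 37/9]
P' = [14/9 -2/9; -2/9 80/9]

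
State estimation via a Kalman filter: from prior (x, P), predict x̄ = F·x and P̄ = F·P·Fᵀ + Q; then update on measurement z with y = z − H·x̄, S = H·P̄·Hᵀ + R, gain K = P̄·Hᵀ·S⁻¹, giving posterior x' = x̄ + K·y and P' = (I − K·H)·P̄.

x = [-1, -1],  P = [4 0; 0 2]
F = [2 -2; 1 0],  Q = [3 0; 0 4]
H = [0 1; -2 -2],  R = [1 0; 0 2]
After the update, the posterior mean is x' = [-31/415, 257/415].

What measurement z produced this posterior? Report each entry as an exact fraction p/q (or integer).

x̄ = F·x = [0, -1]
P̄ = F·P·Fᵀ + Q = [27 8; 8 8]
S = H·P̄·Hᵀ + R = [9 -32; -32 206]
K = P̄·Hᵀ·S⁻¹ = [-296/415 -187/415; 312/415 -16/415]
x' − x̄ = [-31/415, 672/415] = K·y
y = (KᵀK)⁻¹·Kᵀ·(x' − x̄) = [2, -3]
z = y + H·x̄ = [2, -3] + [-1, 2] = [1, -1]

z = [1, -1]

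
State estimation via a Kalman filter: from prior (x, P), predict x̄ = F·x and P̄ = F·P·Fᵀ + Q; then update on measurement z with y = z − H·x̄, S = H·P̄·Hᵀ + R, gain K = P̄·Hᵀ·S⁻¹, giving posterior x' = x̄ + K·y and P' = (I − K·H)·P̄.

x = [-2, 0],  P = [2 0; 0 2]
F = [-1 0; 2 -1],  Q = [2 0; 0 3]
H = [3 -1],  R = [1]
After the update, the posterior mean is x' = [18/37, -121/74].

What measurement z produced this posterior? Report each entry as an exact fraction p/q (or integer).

z = [3]

x̄ = F·x = [2, -4]
P̄ = F·P·Fᵀ + Q = [4 -4; -4 13]
S = H·P̄·Hᵀ + R = [74]
K = P̄·Hᵀ·S⁻¹ = [8/37; -25/74]
x' − x̄ = [-56/37, 175/74] = K·y
y = (KᵀK)⁻¹·Kᵀ·(x' − x̄) = [-7]
z = y + H·x̄ = [-7] + [10] = [3]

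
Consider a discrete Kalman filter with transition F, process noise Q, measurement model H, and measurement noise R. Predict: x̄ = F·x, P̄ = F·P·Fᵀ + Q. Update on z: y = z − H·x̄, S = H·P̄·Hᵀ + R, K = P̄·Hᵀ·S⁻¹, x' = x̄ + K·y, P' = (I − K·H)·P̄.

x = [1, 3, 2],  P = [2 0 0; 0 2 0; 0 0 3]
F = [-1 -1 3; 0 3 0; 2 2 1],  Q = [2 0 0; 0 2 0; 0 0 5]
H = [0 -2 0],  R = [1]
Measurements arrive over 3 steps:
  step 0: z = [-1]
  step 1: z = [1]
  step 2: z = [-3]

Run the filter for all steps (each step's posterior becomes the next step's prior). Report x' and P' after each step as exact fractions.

step 0: x' = [122/27, 49/81, 134/27], P' = [281/9 -2/27 41/9; -2/27 20/81 4/27; 41/9 4/27 152/9]
step 1: x' = [4513/483, -179/483, 6976/483], P' = [25269/161 22/483 1815/161; 22/483 38/161 40/483; 1815/161 40/483 26645/161]
step 2: x' = [96614/2817, 3805/2817, 10500/313], P' = [4452580/2817 -16/2817 74732/313; -16/2817 664/2817 104/939; 74732/313 104/939 264226/313]

step 0: x̄ = F·x = [2, 9, 10]
step 0: P̄ = F·P·Fᵀ + Q = [33 -6 1; -6 20 12; 1 12 24]
step 0: y = z − H·x̄ = [17]
step 0: S = H·P̄·Hᵀ + R = [81]
step 0: K = P̄·Hᵀ·S⁻¹ = [4/27; -40/81; -8/27]
step 0: x' = x̄ + K·y = [122/27, 49/81, 134/27]
step 0: P' = (I − K·H)·P̄ = [281/9 -2/27 41/9; -2/27 20/81 4/27; 41/9 4/27 152/9]
step 1: x̄ = F·x = [791/81, 49/27, 1232/81]
step 1: P̄ = F·P·Fᵀ + Q = [12725/81 22/27 935/81; 22/27 38/9 40/27; 935/81 40/27 13445/81]
step 1: y = z − H·x̄ = [125/27]
step 1: S = H·P̄·Hᵀ + R = [161/9]
step 1: K = P̄·Hᵀ·S⁻¹ = [-44/483; -76/161; -80/483]
step 1: x' = x̄ + K·y = [4513/483, -179/483, 6976/483]
step 1: P' = (I − K·H)·P̄ = [25269/161 22/483 1815/161; 22/483 38/161 40/483; 1815/161 40/483 26645/161]
step 2: x̄ = F·x = [16594/483, -179/161, 15644/483]
step 2: P̄ = F·P·Fᵀ + Q = [763436/483 -16/161 115300/483; -16/161 664/161 312/161; 115300/483 312/161 136050/161]
step 2: y = z − H·x̄ = [-841/161]
step 2: S = H·P̄·Hᵀ + R = [2817/161]
step 2: K = P̄·Hᵀ·S⁻¹ = [32/2817; -1328/2817; -208/939]
step 2: x' = x̄ + K·y = [96614/2817, 3805/2817, 10500/313]
step 2: P' = (I − K·H)·P̄ = [4452580/2817 -16/2817 74732/313; -16/2817 664/2817 104/939; 74732/313 104/939 264226/313]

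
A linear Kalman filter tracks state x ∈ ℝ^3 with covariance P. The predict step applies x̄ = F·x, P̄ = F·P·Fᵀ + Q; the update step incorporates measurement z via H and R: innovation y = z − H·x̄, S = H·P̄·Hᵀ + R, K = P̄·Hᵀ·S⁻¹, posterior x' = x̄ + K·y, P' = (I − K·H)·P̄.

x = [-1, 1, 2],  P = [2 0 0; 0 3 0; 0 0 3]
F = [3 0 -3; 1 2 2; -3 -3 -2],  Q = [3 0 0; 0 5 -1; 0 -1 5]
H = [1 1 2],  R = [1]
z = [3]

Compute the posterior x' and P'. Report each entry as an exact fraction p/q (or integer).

x' = [-72/13, -15/52, 227/52]
P' = [516/13 9/13 -261/13; 9/13 1811/156 -329/52; -261/13 -329/52 701/52]

x̄ = F·x = [-9, 5, -4]
P̄ = F·P·Fᵀ + Q = [48 -12 0; -12 31 -37; 0 -37 62]
y = z − H·x̄ = [15]
S = H·P̄·Hᵀ + R = [156]
K = P̄·Hᵀ·S⁻¹ = [3/13; -55/156; 29/52]
x' = x̄ + K·y = [-72/13, -15/52, 227/52]
P' = (I − K·H)·P̄ = [516/13 9/13 -261/13; 9/13 1811/156 -329/52; -261/13 -329/52 701/52]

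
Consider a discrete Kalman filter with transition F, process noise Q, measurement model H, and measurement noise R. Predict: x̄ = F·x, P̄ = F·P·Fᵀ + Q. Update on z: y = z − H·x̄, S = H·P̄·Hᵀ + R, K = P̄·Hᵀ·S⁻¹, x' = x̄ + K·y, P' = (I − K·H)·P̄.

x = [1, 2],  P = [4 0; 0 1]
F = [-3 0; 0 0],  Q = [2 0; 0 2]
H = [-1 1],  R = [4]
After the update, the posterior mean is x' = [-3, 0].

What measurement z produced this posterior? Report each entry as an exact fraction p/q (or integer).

x̄ = F·x = [-3, 0]
P̄ = F·P·Fᵀ + Q = [38 0; 0 2]
S = H·P̄·Hᵀ + R = [44]
K = P̄·Hᵀ·S⁻¹ = [-19/22; 1/22]
x' − x̄ = [0, 0] = K·y
y = (KᵀK)⁻¹·Kᵀ·(x' − x̄) = [0]
z = y + H·x̄ = [0] + [3] = [3]

z = [3]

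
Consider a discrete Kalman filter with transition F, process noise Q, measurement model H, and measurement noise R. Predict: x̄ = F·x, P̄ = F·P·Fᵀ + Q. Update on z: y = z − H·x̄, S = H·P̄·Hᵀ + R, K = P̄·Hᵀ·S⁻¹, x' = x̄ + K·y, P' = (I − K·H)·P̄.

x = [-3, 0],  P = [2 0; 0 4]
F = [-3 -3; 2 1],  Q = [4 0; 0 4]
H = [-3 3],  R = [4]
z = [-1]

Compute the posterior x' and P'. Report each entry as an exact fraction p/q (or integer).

x̄ = F·x = [9, -6]
P̄ = F·P·Fᵀ + Q = [58 -24; -24 16]
y = z − H·x̄ = [44]
S = H·P̄·Hᵀ + R = [1102]
K = P̄·Hᵀ·S⁻¹ = [-123/551; 60/551]
x' = x̄ + K·y = [-453/551, -666/551]
P' = (I − K·H)·P̄ = [1700/551 1536/551; 1536/551 1616/551]

x' = [-453/551, -666/551]
P' = [1700/551 1536/551; 1536/551 1616/551]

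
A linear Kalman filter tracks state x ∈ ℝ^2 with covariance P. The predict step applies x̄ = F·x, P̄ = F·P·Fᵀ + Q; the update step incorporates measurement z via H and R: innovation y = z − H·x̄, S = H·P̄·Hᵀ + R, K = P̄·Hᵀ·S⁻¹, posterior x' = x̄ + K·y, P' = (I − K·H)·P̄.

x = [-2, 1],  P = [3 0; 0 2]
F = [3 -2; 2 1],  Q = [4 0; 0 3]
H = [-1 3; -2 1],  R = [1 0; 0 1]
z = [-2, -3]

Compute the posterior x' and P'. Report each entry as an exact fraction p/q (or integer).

x̄ = F·x = [-8, -3]
P̄ = F·P·Fᵀ + Q = [39 14; 14 17]
y = z − H·x̄ = [-1, -16]
S = H·P̄·Hᵀ + R = [109 31; 31 118]
K = P̄·Hᵀ·S⁻¹ = [2338/11901 -7069/11901; 1569/3967 -782/3967]
x' = x̄ + K·y = [5186/3967, -958/3967]
P' = (I − K·H)·P̄ = [4709/11901 783/3967; 783/3967 784/3967]

x' = [5186/3967, -958/3967]
P' = [4709/11901 783/3967; 783/3967 784/3967]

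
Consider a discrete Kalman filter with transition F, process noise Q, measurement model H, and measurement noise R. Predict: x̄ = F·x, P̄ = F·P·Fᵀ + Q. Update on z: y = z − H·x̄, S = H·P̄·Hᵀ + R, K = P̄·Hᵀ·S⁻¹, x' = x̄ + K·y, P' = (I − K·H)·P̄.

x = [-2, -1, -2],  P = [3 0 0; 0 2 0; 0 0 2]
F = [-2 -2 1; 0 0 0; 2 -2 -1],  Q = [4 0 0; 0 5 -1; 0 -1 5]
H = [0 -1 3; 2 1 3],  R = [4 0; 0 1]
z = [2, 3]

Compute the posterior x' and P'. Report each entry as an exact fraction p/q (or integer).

x̄ = F·x = [4, 0, 0]
P̄ = F·P·Fᵀ + Q = [26 0 -6; 0 5 -1; -6 -1 27]
y = z − H·x̄ = [2, -5]
S = H·P̄·Hᵀ + R = [258 202; 202 275]
K = P̄·Hᵀ·S⁻¹ = [-5909/15073 6204/15073; -1302/15073 1066/15073; 4407/15073 490/15073]
x' = x̄ + K·y = [17454/15073, -7934/15073, 6364/15073]
P' = (I − K·H)·P̄ = [74600/15073 -59680/15073 -27772/15073; -59680/15073 62817/15073 19203/15073; -27772/15073 19203/15073 12277/15073]

x' = [17454/15073, -7934/15073, 6364/15073]
P' = [74600/15073 -59680/15073 -27772/15073; -59680/15073 62817/15073 19203/15073; -27772/15073 19203/15073 12277/15073]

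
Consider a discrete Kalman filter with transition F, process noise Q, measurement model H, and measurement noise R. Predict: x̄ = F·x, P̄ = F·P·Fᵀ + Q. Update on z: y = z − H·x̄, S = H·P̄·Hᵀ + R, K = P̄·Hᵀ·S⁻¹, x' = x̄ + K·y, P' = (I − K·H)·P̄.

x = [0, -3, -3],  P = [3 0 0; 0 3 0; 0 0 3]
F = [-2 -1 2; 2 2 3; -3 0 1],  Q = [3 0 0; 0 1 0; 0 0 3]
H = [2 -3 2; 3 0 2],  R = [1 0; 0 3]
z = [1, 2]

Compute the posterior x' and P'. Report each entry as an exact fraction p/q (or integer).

x' = [180929/113439, -12785/37813, -176329/113439]
P' = [82898/37813 -18924/37813 -111772/37813; -18924/37813 20044/37813 42897/37813; -111772/37813 42897/37813 176900/37813]

x̄ = F·x = [-3, -15, -3]
P̄ = F·P·Fᵀ + Q = [30 0 24; 0 52 -9; 24 -9 33]
y = z − H·x̄ = [-32, 17]
S = H·P̄·Hᵀ + R = [1021 606; 606 693]
K = P̄·Hᵀ·S⁻¹ = [-976/37813 25150/113439; -12186/37813 9674/37813; 1565/37813 18484/113439]
x' = x̄ + K·y = [180929/113439, -12785/37813, -176329/113439]
P' = (I − K·H)·P̄ = [82898/37813 -18924/37813 -111772/37813; -18924/37813 20044/37813 42897/37813; -111772/37813 42897/37813 176900/37813]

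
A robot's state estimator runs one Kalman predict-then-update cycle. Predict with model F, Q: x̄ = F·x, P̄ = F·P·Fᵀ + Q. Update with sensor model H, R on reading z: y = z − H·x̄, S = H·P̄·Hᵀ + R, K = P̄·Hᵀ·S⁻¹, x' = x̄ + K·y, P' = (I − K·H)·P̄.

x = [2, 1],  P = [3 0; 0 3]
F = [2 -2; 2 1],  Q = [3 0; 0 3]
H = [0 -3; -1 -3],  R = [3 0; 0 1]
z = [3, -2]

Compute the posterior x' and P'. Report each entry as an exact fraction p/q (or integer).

x̄ = F·x = [2, 5]
P̄ = F·P·Fᵀ + Q = [27 6; 6 18]
y = z − H·x̄ = [18, 15]
S = H·P̄·Hᵀ + R = [165 180; 180 226]
K = P̄·Hᵀ·S⁻¹ = [672/815 -279/326; -234/815 -6/163]
x' = x̄ + K·y = [6527/1630, -587/815]
P' = (I − K·H)·P̄ = [5427/1630 -672/815; -672/815 234/815]

x' = [6527/1630, -587/815]
P' = [5427/1630 -672/815; -672/815 234/815]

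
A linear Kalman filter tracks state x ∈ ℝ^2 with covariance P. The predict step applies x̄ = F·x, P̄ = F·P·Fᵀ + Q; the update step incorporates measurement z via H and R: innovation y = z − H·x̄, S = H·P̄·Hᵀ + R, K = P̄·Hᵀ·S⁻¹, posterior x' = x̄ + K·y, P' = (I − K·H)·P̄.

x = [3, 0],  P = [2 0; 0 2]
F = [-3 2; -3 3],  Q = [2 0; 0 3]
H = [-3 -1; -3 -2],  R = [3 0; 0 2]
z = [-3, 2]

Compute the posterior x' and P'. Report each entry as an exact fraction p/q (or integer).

x̄ = F·x = [-9, -9]
P̄ = F·P·Fᵀ + Q = [28 30; 30 39]
y = z − H·x̄ = [-39, -43]
S = H·P̄·Hᵀ + R = [474 600; 600 770]
K = P̄·Hᵀ·S⁻¹ = [-23/83 12/415; 49/166 -186/415]
x' = x̄ + K·y = [234/415, -1029/830]
P' = (I − K·H)·P̄ = [238/415 -369/415; -369/415 1479/830]

x' = [234/415, -1029/830]
P' = [238/415 -369/415; -369/415 1479/830]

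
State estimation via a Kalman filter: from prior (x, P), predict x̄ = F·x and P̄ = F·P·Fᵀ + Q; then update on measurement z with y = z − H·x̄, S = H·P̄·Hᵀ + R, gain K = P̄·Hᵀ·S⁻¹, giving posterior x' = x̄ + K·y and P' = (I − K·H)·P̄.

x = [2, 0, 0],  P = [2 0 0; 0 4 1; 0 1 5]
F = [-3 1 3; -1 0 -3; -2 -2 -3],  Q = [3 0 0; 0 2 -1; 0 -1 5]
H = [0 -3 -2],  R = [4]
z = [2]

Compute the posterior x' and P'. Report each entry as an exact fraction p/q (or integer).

x' = [-3778/479, 62/479, -580/479]
P' = [58136/1437 -908/479 3634/1437; -908/479 1796/479 -2524/479; 3634/1437 -2524/479 12026/1437]

x̄ = F·x = [-6, -2, -4]
P̄ = F·P·Fᵀ + Q = [76 -42 -50; -42 49 54; -50 54 86]
y = z − H·x̄ = [-12]
S = H·P̄·Hᵀ + R = [1437]
K = P̄·Hᵀ·S⁻¹ = [226/1437; -85/479; -334/1437]
x' = x̄ + K·y = [-3778/479, 62/479, -580/479]
P' = (I − K·H)·P̄ = [58136/1437 -908/479 3634/1437; -908/479 1796/479 -2524/479; 3634/1437 -2524/479 12026/1437]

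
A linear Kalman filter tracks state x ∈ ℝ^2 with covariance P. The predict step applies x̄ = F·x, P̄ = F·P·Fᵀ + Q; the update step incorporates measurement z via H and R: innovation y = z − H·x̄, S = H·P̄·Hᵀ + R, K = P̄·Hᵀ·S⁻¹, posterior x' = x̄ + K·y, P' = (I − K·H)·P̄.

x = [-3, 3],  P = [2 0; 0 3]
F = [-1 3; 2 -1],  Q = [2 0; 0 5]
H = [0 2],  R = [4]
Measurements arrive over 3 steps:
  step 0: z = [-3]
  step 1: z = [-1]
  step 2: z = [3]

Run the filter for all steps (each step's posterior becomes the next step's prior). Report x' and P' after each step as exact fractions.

step 0: x̄ = F·x = [12, -9]
step 0: P̄ = F·P·Fᵀ + Q = [31 -13; -13 16]
step 0: y = z − H·x̄ = [15]
step 0: S = H·P̄·Hᵀ + R = [68]
step 0: K = P̄·Hᵀ·S⁻¹ = [-13/34; 8/17]
step 0: x' = x̄ + K·y = [213/34, -33/17]
step 0: P' = (I − K·H)·P̄ = [358/17 -13/17; -13/17 16/17]
step 1: x̄ = F·x = [-411/34, 246/17]
step 1: P̄ = F·P·Fᵀ + Q = [614/17 -855/17; -855/17 1585/17]
step 1: y = z − H·x̄ = [-509/17]
step 1: S = H·P̄·Hᵀ + R = [6408/17]
step 1: K = P̄·Hᵀ·S⁻¹ = [-95/356; 1585/3204]
step 1: x' = x̄ + K·y = [-1459/356, -1093/3204]
step 1: P' = (I − K·H)·P̄ = [1651/178 -95/178; -95/178 1585/1602]
step 2: x̄ = F·x = [821/267, -25169/3204]
step 2: P̄ = F·P·Fᵀ + Q = [2081/89 -6743/267; -6743/267 72451/1602]
step 2: y = z − H·x̄ = [29975/1602]
step 2: S = H·P̄·Hᵀ + R = [148106/801]
step 2: K = P̄·Hᵀ·S⁻¹ = [-20229/74053; 72451/148106]
step 2: x' = x̄ + K·y = [-301597/148106, 96092/74053]
step 2: P' = (I − K·H)·P̄ = [709755/74053 -40458/74053; -40458/74053 72451/74053]

step 0: x' = [213/34, -33/17], P' = [358/17 -13/17; -13/17 16/17]
step 1: x' = [-1459/356, -1093/3204], P' = [1651/178 -95/178; -95/178 1585/1602]
step 2: x' = [-301597/148106, 96092/74053], P' = [709755/74053 -40458/74053; -40458/74053 72451/74053]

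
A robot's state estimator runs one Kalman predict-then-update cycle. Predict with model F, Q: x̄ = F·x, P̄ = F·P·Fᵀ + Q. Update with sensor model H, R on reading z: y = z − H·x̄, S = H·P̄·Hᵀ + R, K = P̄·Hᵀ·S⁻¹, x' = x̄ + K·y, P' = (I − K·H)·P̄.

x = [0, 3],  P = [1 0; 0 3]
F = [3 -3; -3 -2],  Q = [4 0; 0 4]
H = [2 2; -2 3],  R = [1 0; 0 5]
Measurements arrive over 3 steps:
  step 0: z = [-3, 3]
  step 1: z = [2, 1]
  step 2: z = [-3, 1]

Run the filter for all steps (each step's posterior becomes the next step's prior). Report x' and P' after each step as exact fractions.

step 0: x̄ = F·x = [-9, -6]
step 0: P̄ = F·P·Fᵀ + Q = [40 9; 9 25]
step 0: y = z − H·x̄ = [27, 3]
step 0: S = H·P̄·Hᵀ + R = [333 8; 8 282]
step 0: K = P̄·Hᵀ·S⁻¹ = [14030/46921 -18433/93842; 9360/46921 18437/93842]
step 0: x' = x̄ + K·y = [-142257/93842, -2301/93842]
step 0: P' = (I − K·H)·P̄ = [26851/93842 -12821/93842; -12821/93842 22181/93842]
step 1: x̄ = F·x = [-209934/46921, 431373/93842]
step 1: P̄ = F·P·Fᵀ + Q = [523717/46921 -73518/46921; -73518/46921 551899/93842]
step 1: y = z − H·x̄ = [82337/46921, -2040013/93842]
step 1: S = H·P̄·Hᵀ + R = [2657443/46921 -586207/46921; -586207/46921 11390469/93842]
step 1: K = P̄·Hᵀ·S⁻¹ = [186896030/630469189 -121130676/630469189; 122643330/630469189 120544469/630469189]
step 1: x' = x̄ + K·y = [20050774/90067027, 70409030/90067027]
step 1: P' = (I − K·H)·P̄ = [177199485/630469189 -83751470/630469189; -83751470/630469189 145073135/630469189]
step 2: x̄ = F·x = [-151074768/90067027, -200970382/90067027]
step 2: P̄ = F·P·Fᵀ + Q = [6929856796/630469189 -139372995/90067027; -139372995/90067027 527421003/90067027]
step 2: y = z − H·x̄ = [433889219/90067027, 390828637/90067027]
step 2: S = H·P̄·Hᵀ + R = [35312796737/630469189 -7518966988/630469189; -7518966988/630469189 75806627898/630469189]
step 2: K = P̄·Hᵀ·S⁻¹ = [615831130940/2078142138769 -798199748867/4156284277538; 404288281470/2078142138769 794440265373/4156284277538]
step 2: x' = x̄ + K·y = [-4501803151509/4156284277538, -1931532384965/4156284277538]
step 2: P' = (I − K·H)·P̄ = [1167698427431/4156284277538 -551867296491/4156284277538; -551867296491/4156284277538 956155577961/4156284277538]

step 0: x' = [-142257/93842, -2301/93842], P' = [26851/93842 -12821/93842; -12821/93842 22181/93842]
step 1: x' = [20050774/90067027, 70409030/90067027], P' = [177199485/630469189 -83751470/630469189; -83751470/630469189 145073135/630469189]
step 2: x' = [-4501803151509/4156284277538, -1931532384965/4156284277538], P' = [1167698427431/4156284277538 -551867296491/4156284277538; -551867296491/4156284277538 956155577961/4156284277538]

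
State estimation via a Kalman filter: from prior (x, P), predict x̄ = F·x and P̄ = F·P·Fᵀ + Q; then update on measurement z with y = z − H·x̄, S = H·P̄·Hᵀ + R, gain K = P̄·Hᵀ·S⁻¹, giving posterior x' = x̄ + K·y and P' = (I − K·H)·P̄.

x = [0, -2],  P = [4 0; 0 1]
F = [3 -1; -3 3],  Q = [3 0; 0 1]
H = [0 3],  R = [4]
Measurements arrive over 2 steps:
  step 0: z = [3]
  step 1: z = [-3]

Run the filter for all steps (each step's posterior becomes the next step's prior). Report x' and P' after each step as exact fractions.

step 0: x̄ = F·x = [2, -6]
step 0: P̄ = F·P·Fᵀ + Q = [40 -39; -39 46]
step 0: y = z − H·x̄ = [21]
step 0: S = H·P̄·Hᵀ + R = [418]
step 0: K = P̄·Hᵀ·S⁻¹ = [-117/418; 69/209]
step 0: x' = x̄ + K·y = [-1621/418, 195/209]
step 0: P' = (I − K·H)·P̄ = [3031/418 -78/209; -78/209 92/209]
step 1: x̄ = F·x = [-5253/418, 6033/418]
step 1: P̄ = F·P·Fᵀ + Q = [29653/418 -29703/418; -29703/418 32161/418]
step 1: y = z − H·x̄ = [-19353/418]
step 1: S = H·P̄·Hᵀ + R = [291121/418]
step 1: K = P̄·Hᵀ·S⁻¹ = [-89109/291121; 96483/291121]
step 1: x' = x̄ + K·y = [467148/291121, -265317/291121]
step 1: P' = (I − K·H)·P̄ = [1655974/291121 -118812/291121; -118812/291121 128644/291121]

step 0: x' = [-1621/418, 195/209], P' = [3031/418 -78/209; -78/209 92/209]
step 1: x' = [467148/291121, -265317/291121], P' = [1655974/291121 -118812/291121; -118812/291121 128644/291121]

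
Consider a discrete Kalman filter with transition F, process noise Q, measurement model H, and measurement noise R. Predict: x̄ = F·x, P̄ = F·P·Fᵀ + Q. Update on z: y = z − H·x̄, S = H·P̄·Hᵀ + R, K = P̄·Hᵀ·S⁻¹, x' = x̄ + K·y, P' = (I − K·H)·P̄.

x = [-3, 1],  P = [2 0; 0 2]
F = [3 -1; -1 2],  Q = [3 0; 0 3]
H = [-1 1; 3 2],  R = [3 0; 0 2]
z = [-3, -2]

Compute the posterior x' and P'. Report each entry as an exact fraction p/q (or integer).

x̄ = F·x = [-10, 5]
P̄ = F·P·Fᵀ + Q = [23 -10; -10 13]
y = z − H·x̄ = [-18, 18]
S = H·P̄·Hᵀ + R = [59 -53; -53 141]
K = P̄·Hᵀ·S⁻¹ = [-1028/2755 571/2755; 3031/5510 983/5510]
x' = x̄ + K·y = [1232/2755, -4657/2755]
P' = (I − K·H)·P̄ = [1462/2755 -1622/2755; -1622/2755 5849/5510]

x' = [1232/2755, -4657/2755]
P' = [1462/2755 -1622/2755; -1622/2755 5849/5510]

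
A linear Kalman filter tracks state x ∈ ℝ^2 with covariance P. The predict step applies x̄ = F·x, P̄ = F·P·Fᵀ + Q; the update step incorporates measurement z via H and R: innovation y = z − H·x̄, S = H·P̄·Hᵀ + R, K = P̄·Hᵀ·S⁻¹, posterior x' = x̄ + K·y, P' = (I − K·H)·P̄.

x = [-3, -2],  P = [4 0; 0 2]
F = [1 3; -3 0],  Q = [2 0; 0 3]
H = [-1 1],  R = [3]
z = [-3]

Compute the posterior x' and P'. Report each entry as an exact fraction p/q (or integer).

x̄ = F·x = [-9, 9]
P̄ = F·P·Fᵀ + Q = [24 -12; -12 39]
y = z − H·x̄ = [-21]
S = H·P̄·Hᵀ + R = [90]
K = P̄·Hᵀ·S⁻¹ = [-2/5; 17/30]
x' = x̄ + K·y = [-3/5, -29/10]
P' = (I − K·H)·P̄ = [48/5 42/5; 42/5 101/10]

x' = [-3/5, -29/10]
P' = [48/5 42/5; 42/5 101/10]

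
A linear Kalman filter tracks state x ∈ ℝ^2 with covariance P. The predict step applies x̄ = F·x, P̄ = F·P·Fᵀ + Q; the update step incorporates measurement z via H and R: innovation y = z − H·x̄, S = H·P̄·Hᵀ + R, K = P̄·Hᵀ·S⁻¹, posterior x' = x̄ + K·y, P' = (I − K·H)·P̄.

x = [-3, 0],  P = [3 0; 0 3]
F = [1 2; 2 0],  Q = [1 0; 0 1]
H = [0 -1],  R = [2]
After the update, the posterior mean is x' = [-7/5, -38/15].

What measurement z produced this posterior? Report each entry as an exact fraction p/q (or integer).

z = [2]

x̄ = F·x = [-3, -6]
P̄ = F·P·Fᵀ + Q = [16 6; 6 13]
S = H·P̄·Hᵀ + R = [15]
K = P̄·Hᵀ·S⁻¹ = [-2/5; -13/15]
x' − x̄ = [8/5, 52/15] = K·y
y = (KᵀK)⁻¹·Kᵀ·(x' − x̄) = [-4]
z = y + H·x̄ = [-4] + [6] = [2]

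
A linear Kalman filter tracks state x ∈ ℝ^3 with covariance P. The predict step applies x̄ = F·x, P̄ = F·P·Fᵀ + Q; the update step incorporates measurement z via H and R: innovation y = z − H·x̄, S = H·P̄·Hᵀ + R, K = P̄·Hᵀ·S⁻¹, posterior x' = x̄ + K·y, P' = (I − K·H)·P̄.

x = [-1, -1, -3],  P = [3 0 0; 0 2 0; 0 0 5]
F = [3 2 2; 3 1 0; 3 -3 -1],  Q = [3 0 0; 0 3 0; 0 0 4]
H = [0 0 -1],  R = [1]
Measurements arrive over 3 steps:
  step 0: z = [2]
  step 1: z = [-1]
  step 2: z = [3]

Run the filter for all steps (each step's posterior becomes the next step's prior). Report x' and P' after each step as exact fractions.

step 0: x' = [-126/11, -65/11, -21/11], P' = [633/11 320/11 1/11; 320/11 1319/55 21/55; 1/11 21/55 54/55]
step 1: x' = [-355120/11981, -248297/11981, 11116/11981], P' = [7295674/11981 5732705/11981 15510/11981; 5732705/11981 4587355/11981 14892/11981; 15510/11981 14892/11981 11926/11981]
step 2: x' = [489603/83189, 234850/83189, -255994/83189], P' = [12671248977/3826694 10079337683/3826694 20842363/3826694; 10079337683/3826694 8044399135/3826694 17441349/3826694; 20842363/3826694 17441349/3826694 3814713/3826694]

step 0: x̄ = F·x = [-11, -4, 3]
step 0: P̄ = F·P·Fᵀ + Q = [58 31 5; 31 32 21; 5 21 54]
step 0: y = z − H·x̄ = [5]
step 0: S = H·P̄·Hᵀ + R = [55]
step 0: K = P̄·Hᵀ·S⁻¹ = [-1/11; -21/55; -54/55]
step 0: x' = x̄ + K·y = [-126/11, -65/11, -21/11]
step 0: P' = (I − K·H)·P̄ = [633/11 320/11 1/11; 320/11 1319/55 21/55; 1/11 21/55 54/55]
step 1: x̄ = F·x = [-50, -443/11, -162/11]
step 1: P̄ = F·P·Fᵀ + Q = [974 829 282; 829 39569/55 14892/55; 282 14892/55 11926/55]
step 1: y = z − H·x̄ = [-173/11]
step 1: S = H·P̄·Hᵀ + R = [11981/55]
step 1: K = P̄·Hᵀ·S⁻¹ = [-15510/11981; -14892/11981; -11926/11981]
step 1: x' = x̄ + K·y = [-355120/11981, -248297/11981, 11116/11981]
step 1: P' = (I − K·H)·P̄ = [7295674/11981 5732705/11981 15510/11981; 5732705/11981 4587355/11981 14892/11981; 15510/11981 14892/11981 11926/11981]
step 2: x̄ = F·x = [-1539722/11981, -1313657/11981, -331585/11981]
step 2: P̄ = F·P·Fᵀ + Q = [153191849/11981 126552965/11981 20842363/11981; 126552965/11981 104680594/11981 17441349/11981; 20842363/11981 17441349/11981 3814713/11981]
step 2: y = z − H·x̄ = [-295642/11981]
step 2: S = H·P̄·Hᵀ + R = [3826694/11981]
step 2: K = P̄·Hᵀ·S⁻¹ = [-20842363/3826694; -17441349/3826694; -3814713/3826694]
step 2: x' = x̄ + K·y = [489603/83189, 234850/83189, -255994/83189]
step 2: P' = (I − K·H)·P̄ = [12671248977/3826694 10079337683/3826694 20842363/3826694; 10079337683/3826694 8044399135/3826694 17441349/3826694; 20842363/3826694 17441349/3826694 3814713/3826694]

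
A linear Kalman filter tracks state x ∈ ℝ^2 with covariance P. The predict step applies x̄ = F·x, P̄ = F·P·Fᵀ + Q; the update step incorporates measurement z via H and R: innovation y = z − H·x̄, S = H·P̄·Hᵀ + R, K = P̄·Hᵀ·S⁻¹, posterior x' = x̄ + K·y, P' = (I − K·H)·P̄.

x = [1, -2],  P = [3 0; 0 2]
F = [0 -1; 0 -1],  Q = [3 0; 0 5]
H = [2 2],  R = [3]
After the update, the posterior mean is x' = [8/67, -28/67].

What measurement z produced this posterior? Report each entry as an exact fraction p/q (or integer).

x̄ = F·x = [2, 2]
P̄ = F·P·Fᵀ + Q = [5 2; 2 7]
S = H·P̄·Hᵀ + R = [67]
K = P̄·Hᵀ·S⁻¹ = [14/67; 18/67]
x' − x̄ = [-126/67, -162/67] = K·y
y = (KᵀK)⁻¹·Kᵀ·(x' − x̄) = [-9]
z = y + H·x̄ = [-9] + [8] = [-1]

z = [-1]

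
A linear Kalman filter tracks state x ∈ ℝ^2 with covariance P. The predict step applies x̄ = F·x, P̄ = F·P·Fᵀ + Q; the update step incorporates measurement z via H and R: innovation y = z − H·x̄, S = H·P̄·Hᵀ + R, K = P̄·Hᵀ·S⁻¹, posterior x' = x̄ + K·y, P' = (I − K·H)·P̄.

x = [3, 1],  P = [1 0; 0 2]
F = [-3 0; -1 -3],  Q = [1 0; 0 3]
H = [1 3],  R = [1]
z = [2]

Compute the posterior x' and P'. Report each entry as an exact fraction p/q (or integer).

x̄ = F·x = [-9, -6]
P̄ = F·P·Fᵀ + Q = [10 3; 3 22]
y = z − H·x̄ = [29]
S = H·P̄·Hᵀ + R = [227]
K = P̄·Hᵀ·S⁻¹ = [19/227; 69/227]
x' = x̄ + K·y = [-1492/227, 639/227]
P' = (I − K·H)·P̄ = [1909/227 -630/227; -630/227 233/227]

x' = [-1492/227, 639/227]
P' = [1909/227 -630/227; -630/227 233/227]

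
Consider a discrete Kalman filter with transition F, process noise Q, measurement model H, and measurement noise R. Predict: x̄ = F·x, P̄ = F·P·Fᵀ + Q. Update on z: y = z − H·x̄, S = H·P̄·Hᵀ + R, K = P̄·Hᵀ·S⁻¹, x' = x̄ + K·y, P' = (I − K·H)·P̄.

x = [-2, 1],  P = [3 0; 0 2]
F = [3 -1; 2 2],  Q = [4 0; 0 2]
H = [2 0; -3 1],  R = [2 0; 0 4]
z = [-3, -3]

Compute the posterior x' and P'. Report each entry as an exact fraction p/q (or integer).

x' = [-1789/1563, -7900/1563]
P' = [662/1563 1646/1563; 1646/1563 9098/1563]

x̄ = F·x = [-7, -2]
P̄ = F·P·Fᵀ + Q = [33 14; 14 22]
y = z − H·x̄ = [11, -22]
S = H·P̄·Hᵀ + R = [134 -170; -170 239]
K = P̄·Hᵀ·S⁻¹ = [662/1563 -85/1563; 1646/1563 1040/1563]
x' = x̄ + K·y = [-1789/1563, -7900/1563]
P' = (I − K·H)·P̄ = [662/1563 1646/1563; 1646/1563 9098/1563]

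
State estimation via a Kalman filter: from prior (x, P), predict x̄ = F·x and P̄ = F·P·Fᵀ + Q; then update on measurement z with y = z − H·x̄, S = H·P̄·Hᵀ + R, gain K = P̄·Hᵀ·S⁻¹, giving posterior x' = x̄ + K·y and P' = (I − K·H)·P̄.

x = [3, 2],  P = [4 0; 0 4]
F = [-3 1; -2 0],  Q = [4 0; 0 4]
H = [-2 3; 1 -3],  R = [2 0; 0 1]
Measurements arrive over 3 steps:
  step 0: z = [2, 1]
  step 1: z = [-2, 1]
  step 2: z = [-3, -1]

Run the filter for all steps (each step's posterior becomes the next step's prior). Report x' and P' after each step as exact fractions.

step 0: x' = [-4677/1483, -2118/1483], P' = [4148/1483 1848/1483; 1848/1483 932/1483]
step 1: x' = [1753827/1050649, 337170/1050649], P' = [2733324/1050649 1221288/1050649; 1221288/1050649 622572/1050649]
step 2: x' = [2032171091/702340867, 827495052/702340867], P' = [1816553428/702340867 811493400/702340867; 811493400/702340867 413903908/702340867]

step 0: x̄ = F·x = [-7, -6]
step 0: P̄ = F·P·Fᵀ + Q = [44 24; 24 20]
step 0: y = z − H·x̄ = [6, -10]
step 0: S = H·P̄·Hᵀ + R = [70 -52; -52 81]
step 0: K = P̄·Hᵀ·S⁻¹ = [-1376/1483 -1396/1483; -450/1483 -948/1483]
step 0: x' = x̄ + K·y = [-4677/1483, -2118/1483]
step 0: P' = (I − K·H)·P̄ = [4148/1483 1848/1483; 1848/1483 932/1483]
step 1: x̄ = F·x = [11913/1483, 9354/1483]
step 1: P̄ = F·P·Fᵀ + Q = [33108/1483 21192/1483; 21192/1483 22524/1483]
step 1: y = z − H·x̄ = [-7202/1483, 17632/1483]
step 1: S = H·P̄·Hᵀ + R = [83810/1483 -78204/1483; -78204/1483 110155/1483]
step 1: K = P̄·Hᵀ·S⁻¹ = [-901392/1050649 -930540/1050649; -287430/1050649 -646428/1050649]
step 1: x' = x̄ + K·y = [1753827/1050649, 337170/1050649]
step 1: P' = (I − K·H)·P̄ = [2733324/1050649 1221288/1050649; 1221288/1050649 622572/1050649]
step 2: x̄ = F·x = [-4924311/1050649, -3507654/1050649]
step 2: P̄ = F·P·Fᵀ + Q = [22097356/1050649 13957368/1050649; 13957368/1050649 15135892/1050649]
step 2: y = z − H·x̄ = [-2477607/1050649, -6649300/1050649]
step 2: S = H·P̄·Hᵀ + R = [59225334/1050649 -54801428/1050649; -54801428/1050649 75626825/1050649]
step 2: K = P̄·Hᵀ·S⁻¹ = [-19332688/22656157 -617926772/702340867; -6149598/22656157 -430218324/702340867]
step 2: x' = x̄ + K·y = [2032171091/702340867, 827495052/702340867]
step 2: P' = (I − K·H)·P̄ = [1816553428/702340867 811493400/702340867; 811493400/702340867 413903908/702340867]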